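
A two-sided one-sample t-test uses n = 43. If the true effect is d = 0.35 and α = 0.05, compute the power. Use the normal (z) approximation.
Power ≈ 0.63

Power calculation (one-sample t-test, normal approximation):
z_β = d · √n - z_{α/2}
z_β = 0.35 · √43 - 1.960
z_β = 0.35 · 6.557 - 1.960
z_β = 0.335

Power = Φ(z_β) = Φ(0.335) ≈ 0.631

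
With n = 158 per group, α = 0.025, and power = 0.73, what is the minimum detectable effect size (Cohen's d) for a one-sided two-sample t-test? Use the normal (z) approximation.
d ≈ 0.29

Minimum detectable effect (two-sample t-test, normal approximation):
d = (z_α + z_β) / √(n/2)
d = (1.960 + 0.613) / √(158/2)
d = 2.573 / 8.888
d ≈ 0.29

By Cohen's convention (0.2 small / 0.5 medium / 0.8 large): small effect.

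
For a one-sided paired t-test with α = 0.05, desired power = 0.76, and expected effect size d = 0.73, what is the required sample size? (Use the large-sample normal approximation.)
n = 11 pairs

Sample size formula (paired t-test, normal approximation):
n = ((z_α + z_β) / d)²

z_α = 1.645 (for α = 0.05, one-sided)
z_β = 0.706 (for power = 0.76)
d = 0.73

n = ((1.645 + 0.706) / 0.73)²
n = (3.221)²
n ≈ 10.37
Round up to the next whole number: n = 11 pairs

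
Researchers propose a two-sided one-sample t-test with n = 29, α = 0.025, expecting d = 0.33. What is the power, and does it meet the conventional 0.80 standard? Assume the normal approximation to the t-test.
Power ≈ 0.32; the study is underpowered (power < 0.80)

Power calculation (one-sample t-test, normal approximation):
z_β = d · √n - z_{α/2}
z_β = 0.33 · √29 - 2.241
z_β = 0.33 · 5.385 - 2.241
z_β = -0.464

Power = Φ(z_β) = Φ(-0.464) ≈ 0.321

Effect size d = 0.33 is small by Cohen's convention (0.2/0.5/0.8).

Threshold: power ≥ 0.80 is conventionally adequate.
Power ≈ 0.32 → the study is underpowered (power < 0.80).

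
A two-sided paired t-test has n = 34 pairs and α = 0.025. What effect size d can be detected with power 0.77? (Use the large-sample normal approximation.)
d ≈ 0.51

Minimum detectable effect (paired t-test, normal approximation):
d = (z_{α/2} + z_β) / √n
d = (2.241 + 0.739) / √34
d = 2.980 / 5.831
d ≈ 0.51

By Cohen's convention (0.2 small / 0.5 medium / 0.8 large): medium effect.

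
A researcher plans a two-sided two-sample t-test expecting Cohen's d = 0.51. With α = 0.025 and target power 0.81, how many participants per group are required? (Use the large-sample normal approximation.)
n = 75 per group

Sample size formula (two-sample t-test, normal approximation):
n = 2 · ((z_{α/2} + z_β) / d)²

z_{α/2} = 2.241 (for α = 0.025, two-sided)
z_β = 0.878 (for power = 0.81)
d = 0.51

n = 2 · ((2.241 + 0.878) / 0.51)²
n = 2 · (6.116)²
n ≈ 74.81
Round up to the next whole number: n = 75 per group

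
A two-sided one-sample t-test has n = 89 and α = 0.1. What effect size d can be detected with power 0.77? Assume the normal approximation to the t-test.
d ≈ 0.25

Minimum detectable effect (one-sample t-test, normal approximation):
d = (z_{α/2} + z_β) / √n
d = (1.645 + 0.739) / √89
d = 2.384 / 9.434
d ≈ 0.25

By Cohen's convention (0.2 small / 0.5 medium / 0.8 large): small effect.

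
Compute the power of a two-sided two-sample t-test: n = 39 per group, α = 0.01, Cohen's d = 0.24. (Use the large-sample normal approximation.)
Power ≈ 0.06

Power calculation (two-sample t-test, normal approximation):
z_β = d · √(n/2) - z_{α/2}
z_β = 0.24 · √(39/2) - 2.576
z_β = 0.24 · 4.416 - 2.576
z_β = -1.516

Power = Φ(z_β) = Φ(-1.516) ≈ 0.065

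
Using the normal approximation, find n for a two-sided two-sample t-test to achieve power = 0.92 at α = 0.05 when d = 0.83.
n = 33 per group

Sample size formula (two-sample t-test, normal approximation):
n = 2 · ((z_{α/2} + z_β) / d)²

z_{α/2} = 1.960 (for α = 0.05, two-sided)
z_β = 1.405 (for power = 0.92)
d = 0.83

n = 2 · ((1.960 + 1.405) / 0.83)²
n = 2 · (4.054)²
n ≈ 32.87
Round up to the next whole number: n = 33 per group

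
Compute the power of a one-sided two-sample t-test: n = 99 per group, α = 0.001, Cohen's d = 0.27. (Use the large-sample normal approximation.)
Power ≈ 0.12

Power calculation (two-sample t-test, normal approximation):
z_β = d · √(n/2) - z_α
z_β = 0.27 · √(99/2) - 3.090
z_β = 0.27 · 7.036 - 3.090
z_β = -1.191

Power = Φ(z_β) = Φ(-1.191) ≈ 0.117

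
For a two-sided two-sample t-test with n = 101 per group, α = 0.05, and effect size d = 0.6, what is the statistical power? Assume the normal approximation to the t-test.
Power ≈ 0.99

Power calculation (two-sample t-test, normal approximation):
z_β = d · √(n/2) - z_{α/2}
z_β = 0.6 · √(101/2) - 1.960
z_β = 0.6 · 7.106 - 1.960
z_β = 2.304

Power = Φ(z_β) = Φ(2.304) ≈ 0.989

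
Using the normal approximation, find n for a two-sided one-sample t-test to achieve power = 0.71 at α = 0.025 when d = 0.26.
n = 116

Sample size formula (one-sample t-test, normal approximation):
n = ((z_{α/2} + z_β) / d)²

z_{α/2} = 2.241 (for α = 0.025, two-sided)
z_β = 0.553 (for power = 0.71)
d = 0.26

n = ((2.241 + 0.553) / 0.26)²
n = (10.746)²
n ≈ 115.48
Round up to the next whole number: n = 116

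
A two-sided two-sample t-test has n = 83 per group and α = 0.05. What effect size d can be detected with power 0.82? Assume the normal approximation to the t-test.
d ≈ 0.45

Minimum detectable effect (two-sample t-test, normal approximation):
d = (z_{α/2} + z_β) / √(n/2)
d = (1.960 + 0.915) / √(83/2)
d = 2.875 / 6.442
d ≈ 0.45

By Cohen's convention (0.2 small / 0.5 medium / 0.8 large): small effect.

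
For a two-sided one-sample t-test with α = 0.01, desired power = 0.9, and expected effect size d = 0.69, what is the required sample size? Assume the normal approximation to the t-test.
n = 32

Sample size formula (one-sample t-test, normal approximation):
n = ((z_{α/2} + z_β) / d)²

z_{α/2} = 2.576 (for α = 0.01, two-sided)
z_β = 1.282 (for power = 0.9)
d = 0.69

n = ((2.576 + 1.282) / 0.69)²
n = (5.591)²
n ≈ 31.26
Round up to the next whole number: n = 32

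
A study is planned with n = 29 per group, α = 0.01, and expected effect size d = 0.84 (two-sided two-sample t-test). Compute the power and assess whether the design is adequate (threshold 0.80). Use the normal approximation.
Power ≈ 0.73; the study is underpowered (power < 0.80)

Power calculation (two-sample t-test, normal approximation):
z_β = d · √(n/2) - z_{α/2}
z_β = 0.84 · √(29/2) - 2.576
z_β = 0.84 · 3.808 - 2.576
z_β = 0.623

Power = Φ(z_β) = Φ(0.623) ≈ 0.733

Effect size d = 0.84 is large by Cohen's convention (0.2/0.5/0.8).

Threshold: power ≥ 0.80 is conventionally adequate.
Power ≈ 0.73 → the study is underpowered (power < 0.80).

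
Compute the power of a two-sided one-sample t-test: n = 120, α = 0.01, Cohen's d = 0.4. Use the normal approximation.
Power ≈ 0.96

Power calculation (one-sample t-test, normal approximation):
z_β = d · √n - z_{α/2}
z_β = 0.4 · √120 - 2.576
z_β = 0.4 · 10.954 - 2.576
z_β = 1.806

Power = Φ(z_β) = Φ(1.806) ≈ 0.965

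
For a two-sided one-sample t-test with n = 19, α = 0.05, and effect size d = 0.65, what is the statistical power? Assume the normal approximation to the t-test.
Power ≈ 0.81

Power calculation (one-sample t-test, normal approximation):
z_β = d · √n - z_{α/2}
z_β = 0.65 · √19 - 1.960
z_β = 0.65 · 4.359 - 1.960
z_β = 0.873

Power = Φ(z_β) = Φ(0.873) ≈ 0.809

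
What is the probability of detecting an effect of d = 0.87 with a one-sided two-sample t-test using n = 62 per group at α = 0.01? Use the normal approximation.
Power ≈ 0.99

Power calculation (two-sample t-test, normal approximation):
z_β = d · √(n/2) - z_α
z_β = 0.87 · √(62/2) - 2.326
z_β = 0.87 · 5.568 - 2.326
z_β = 2.518

Power = Φ(z_β) = Φ(2.518) ≈ 0.994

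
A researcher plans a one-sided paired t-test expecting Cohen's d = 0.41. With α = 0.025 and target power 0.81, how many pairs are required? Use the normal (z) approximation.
n = 48 pairs

Sample size formula (paired t-test, normal approximation):
n = ((z_α + z_β) / d)²

z_α = 1.960 (for α = 0.025, one-sided)
z_β = 0.878 (for power = 0.81)
d = 0.41

n = ((1.960 + 0.878) / 0.41)²
n = (6.922)²
n ≈ 47.91
Round up to the next whole number: n = 48 pairs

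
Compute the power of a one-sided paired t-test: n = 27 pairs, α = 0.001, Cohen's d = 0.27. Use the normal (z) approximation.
Power ≈ 0.05

Power calculation (paired t-test, normal approximation):
z_β = d · √n - z_α
z_β = 0.27 · √27 - 3.090
z_β = 0.27 · 5.196 - 3.090
z_β = -1.687

Power = Φ(z_β) = Φ(-1.687) ≈ 0.046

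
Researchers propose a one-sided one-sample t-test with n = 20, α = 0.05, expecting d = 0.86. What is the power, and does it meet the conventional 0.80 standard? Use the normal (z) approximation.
Power ≈ 0.99; the study is adequately powered (power ≥ 0.80)

Power calculation (one-sample t-test, normal approximation):
z_β = d · √n - z_α
z_β = 0.86 · √20 - 1.645
z_β = 0.86 · 4.472 - 1.645
z_β = 2.201

Power = Φ(z_β) = Φ(2.201) ≈ 0.986

Effect size d = 0.86 is large by Cohen's convention (0.2/0.5/0.8).

Threshold: power ≥ 0.80 is conventionally adequate.
Power ≈ 0.99 → the study is adequately powered (power ≥ 0.80).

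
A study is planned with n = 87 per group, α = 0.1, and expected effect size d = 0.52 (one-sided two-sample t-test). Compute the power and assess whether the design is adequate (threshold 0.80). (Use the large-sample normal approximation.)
Power ≈ 0.98; the study is adequately powered (power ≥ 0.80)

Power calculation (two-sample t-test, normal approximation):
z_β = d · √(n/2) - z_α
z_β = 0.52 · √(87/2) - 1.282
z_β = 0.52 · 6.595 - 1.282
z_β = 2.148

Power = Φ(z_β) = Φ(2.148) ≈ 0.984

Effect size d = 0.52 is medium by Cohen's convention (0.2/0.5/0.8).

Threshold: power ≥ 0.80 is conventionally adequate.
Power ≈ 0.98 → the study is adequately powered (power ≥ 0.80).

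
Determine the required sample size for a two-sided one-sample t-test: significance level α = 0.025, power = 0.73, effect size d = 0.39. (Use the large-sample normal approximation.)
n = 54

Sample size formula (one-sample t-test, normal approximation):
n = ((z_{α/2} + z_β) / d)²

z_{α/2} = 2.241 (for α = 0.025, two-sided)
z_β = 0.613 (for power = 0.73)
d = 0.39

n = ((2.241 + 0.613) / 0.39)²
n = (7.318)²
n ≈ 53.55
Round up to the next whole number: n = 54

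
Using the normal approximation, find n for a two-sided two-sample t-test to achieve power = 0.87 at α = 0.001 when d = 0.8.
n = 61 per group

Sample size formula (two-sample t-test, normal approximation):
n = 2 · ((z_{α/2} + z_β) / d)²

z_{α/2} = 3.291 (for α = 0.001, two-sided)
z_β = 1.126 (for power = 0.87)
d = 0.8

n = 2 · ((3.291 + 1.126) / 0.8)²
n = 2 · (5.521)²
n ≈ 60.96
Round up to the next whole number: n = 61 per group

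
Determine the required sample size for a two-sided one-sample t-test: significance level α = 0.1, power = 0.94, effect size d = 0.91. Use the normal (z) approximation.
n = 13

Sample size formula (one-sample t-test, normal approximation):
n = ((z_{α/2} + z_β) / d)²

z_{α/2} = 1.645 (for α = 0.1, two-sided)
z_β = 1.555 (for power = 0.94)
d = 0.91

n = ((1.645 + 1.555) / 0.91)²
n = (3.516)²
n ≈ 12.36
Round up to the next whole number: n = 13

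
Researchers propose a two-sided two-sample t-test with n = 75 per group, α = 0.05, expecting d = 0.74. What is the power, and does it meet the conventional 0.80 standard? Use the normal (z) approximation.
Power ≈ 0.99; the study is adequately powered (power ≥ 0.80)

Power calculation (two-sample t-test, normal approximation):
z_β = d · √(n/2) - z_{α/2}
z_β = 0.74 · √(75/2) - 1.960
z_β = 0.74 · 6.124 - 1.960
z_β = 2.572

Power = Φ(z_β) = Φ(2.572) ≈ 0.995

Effect size d = 0.74 is medium by Cohen's convention (0.2/0.5/0.8).

Threshold: power ≥ 0.80 is conventionally adequate.
Power ≈ 0.99 → the study is adequately powered (power ≥ 0.80).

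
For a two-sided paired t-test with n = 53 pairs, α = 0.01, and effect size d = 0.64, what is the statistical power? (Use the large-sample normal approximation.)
Power ≈ 0.98

Power calculation (paired t-test, normal approximation):
z_β = d · √n - z_{α/2}
z_β = 0.64 · √53 - 2.576
z_β = 0.64 · 7.280 - 2.576
z_β = 2.083

Power = Φ(z_β) = Φ(2.083) ≈ 0.981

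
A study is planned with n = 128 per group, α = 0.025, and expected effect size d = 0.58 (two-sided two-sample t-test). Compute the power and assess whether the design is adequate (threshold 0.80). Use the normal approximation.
Power ≈ 0.99; the study is adequately powered (power ≥ 0.80)

Power calculation (two-sample t-test, normal approximation):
z_β = d · √(n/2) - z_{α/2}
z_β = 0.58 · √(128/2) - 2.241
z_β = 0.58 · 8.000 - 2.241
z_β = 2.399

Power = Φ(z_β) = Φ(2.399) ≈ 0.992

Effect size d = 0.58 is medium by Cohen's convention (0.2/0.5/0.8).

Threshold: power ≥ 0.80 is conventionally adequate.
Power ≈ 0.99 → the study is adequately powered (power ≥ 0.80).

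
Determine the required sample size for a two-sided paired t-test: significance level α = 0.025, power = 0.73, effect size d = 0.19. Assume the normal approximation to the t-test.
n = 226 pairs

Sample size formula (paired t-test, normal approximation):
n = ((z_{α/2} + z_β) / d)²

z_{α/2} = 2.241 (for α = 0.025, two-sided)
z_β = 0.613 (for power = 0.73)
d = 0.19

n = ((2.241 + 0.613) / 0.19)²
n = (15.021)²
n ≈ 225.63
Round up to the next whole number: n = 226 pairs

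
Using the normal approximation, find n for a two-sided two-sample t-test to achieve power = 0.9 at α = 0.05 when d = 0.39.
n = 139 per group

Sample size formula (two-sample t-test, normal approximation):
n = 2 · ((z_{α/2} + z_β) / d)²

z_{α/2} = 1.960 (for α = 0.05, two-sided)
z_β = 1.282 (for power = 0.9)
d = 0.39

n = 2 · ((1.960 + 1.282) / 0.39)²
n = 2 · (8.313)²
n ≈ 138.21
Round up to the next whole number: n = 139 per group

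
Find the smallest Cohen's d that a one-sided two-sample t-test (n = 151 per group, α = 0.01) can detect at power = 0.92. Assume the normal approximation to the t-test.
d ≈ 0.43

Minimum detectable effect (two-sample t-test, normal approximation):
d = (z_α + z_β) / √(n/2)
d = (2.326 + 1.405) / √(151/2)
d = 3.731 / 8.689
d ≈ 0.43

By Cohen's convention (0.2 small / 0.5 medium / 0.8 large): small effect.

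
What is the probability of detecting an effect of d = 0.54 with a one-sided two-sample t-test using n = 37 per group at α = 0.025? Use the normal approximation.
Power ≈ 0.64

Power calculation (two-sample t-test, normal approximation):
z_β = d · √(n/2) - z_α
z_β = 0.54 · √(37/2) - 1.960
z_β = 0.54 · 4.301 - 1.960
z_β = 0.363

Power = Φ(z_β) = Φ(0.363) ≈ 0.642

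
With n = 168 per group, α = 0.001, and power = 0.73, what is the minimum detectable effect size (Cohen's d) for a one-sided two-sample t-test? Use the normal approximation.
d ≈ 0.40

Minimum detectable effect (two-sample t-test, normal approximation):
d = (z_α + z_β) / √(n/2)
d = (3.090 + 0.613) / √(168/2)
d = 3.703 / 9.165
d ≈ 0.40

By Cohen's convention (0.2 small / 0.5 medium / 0.8 large): small effect.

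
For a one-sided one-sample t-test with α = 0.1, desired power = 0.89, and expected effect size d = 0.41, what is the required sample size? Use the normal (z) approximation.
n = 38

Sample size formula (one-sample t-test, normal approximation):
n = ((z_α + z_β) / d)²

z_α = 1.282 (for α = 0.1, one-sided)
z_β = 1.227 (for power = 0.89)
d = 0.41

n = ((1.282 + 1.227) / 0.41)²
n = (6.120)²
n ≈ 37.45
Round up to the next whole number: n = 38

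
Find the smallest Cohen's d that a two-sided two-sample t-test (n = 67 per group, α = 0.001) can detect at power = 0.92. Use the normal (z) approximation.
d ≈ 0.81

Minimum detectable effect (two-sample t-test, normal approximation):
d = (z_{α/2} + z_β) / √(n/2)
d = (3.291 + 1.405) / √(67/2)
d = 4.696 / 5.788
d ≈ 0.81

By Cohen's convention (0.2 small / 0.5 medium / 0.8 large): large effect.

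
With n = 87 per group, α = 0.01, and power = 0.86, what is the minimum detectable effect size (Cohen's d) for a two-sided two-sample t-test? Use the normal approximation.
d ≈ 0.55

Minimum detectable effect (two-sample t-test, normal approximation):
d = (z_{α/2} + z_β) / √(n/2)
d = (2.576 + 1.080) / √(87/2)
d = 3.656 / 6.595
d ≈ 0.55

By Cohen's convention (0.2 small / 0.5 medium / 0.8 large): medium effect.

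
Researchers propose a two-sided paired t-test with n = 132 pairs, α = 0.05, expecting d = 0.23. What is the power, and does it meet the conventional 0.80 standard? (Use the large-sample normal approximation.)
Power ≈ 0.75; the study is underpowered (power < 0.80)

Power calculation (paired t-test, normal approximation):
z_β = d · √n - z_{α/2}
z_β = 0.23 · √132 - 1.960
z_β = 0.23 · 11.489 - 1.960
z_β = 0.683

Power = Φ(z_β) = Φ(0.683) ≈ 0.753

Effect size d = 0.23 is small by Cohen's convention (0.2/0.5/0.8).

Threshold: power ≥ 0.80 is conventionally adequate.
Power ≈ 0.75 → the study is underpowered (power < 0.80).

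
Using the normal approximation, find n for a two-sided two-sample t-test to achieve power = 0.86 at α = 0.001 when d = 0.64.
n = 94 per group

Sample size formula (two-sample t-test, normal approximation):
n = 2 · ((z_{α/2} + z_β) / d)²

z_{α/2} = 3.291 (for α = 0.001, two-sided)
z_β = 1.080 (for power = 0.86)
d = 0.64

n = 2 · ((3.291 + 1.080) / 0.64)²
n = 2 · (6.830)²
n ≈ 93.30
Round up to the next whole number: n = 94 per group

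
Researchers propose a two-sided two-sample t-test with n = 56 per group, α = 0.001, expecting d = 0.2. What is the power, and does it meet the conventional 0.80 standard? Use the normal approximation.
Power ≈ 0.01; the study is underpowered (power < 0.80)

Power calculation (two-sample t-test, normal approximation):
z_β = d · √(n/2) - z_{α/2}
z_β = 0.2 · √(56/2) - 3.291
z_β = 0.2 · 5.292 - 3.291
z_β = -2.232

Power = Φ(z_β) = Φ(-2.232) ≈ 0.013

Effect size d = 0.2 is small by Cohen's convention (0.2/0.5/0.8).

Threshold: power ≥ 0.80 is conventionally adequate.
Power ≈ 0.01 → the study is underpowered (power < 0.80).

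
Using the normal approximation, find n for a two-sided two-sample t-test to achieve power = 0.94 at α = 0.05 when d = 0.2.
n = 618 per group

Sample size formula (two-sample t-test, normal approximation):
n = 2 · ((z_{α/2} + z_β) / d)²

z_{α/2} = 1.960 (for α = 0.05, two-sided)
z_β = 1.555 (for power = 0.94)
d = 0.2

n = 2 · ((1.960 + 1.555) / 0.2)²
n = 2 · (17.575)²
n ≈ 617.76
Round up to the next whole number: n = 618 per group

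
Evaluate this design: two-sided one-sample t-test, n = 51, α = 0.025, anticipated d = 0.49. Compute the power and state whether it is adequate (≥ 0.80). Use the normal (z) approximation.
Power ≈ 0.90; the study is adequately powered (power ≥ 0.80)

Power calculation (one-sample t-test, normal approximation):
z_β = d · √n - z_{α/2}
z_β = 0.49 · √51 - 2.241
z_β = 0.49 · 7.141 - 2.241
z_β = 1.258

Power = Φ(z_β) = Φ(1.258) ≈ 0.896

Effect size d = 0.49 is small by Cohen's convention (0.2/0.5/0.8).

Threshold: power ≥ 0.80 is conventionally adequate.
Power ≈ 0.90 → the study is adequately powered (power ≥ 0.80).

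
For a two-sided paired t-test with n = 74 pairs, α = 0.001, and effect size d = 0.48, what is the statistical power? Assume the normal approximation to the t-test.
Power ≈ 0.80

Power calculation (paired t-test, normal approximation):
z_β = d · √n - z_{α/2}
z_β = 0.48 · √74 - 3.291
z_β = 0.48 · 8.602 - 3.291
z_β = 0.839

Power = Φ(z_β) = Φ(0.839) ≈ 0.799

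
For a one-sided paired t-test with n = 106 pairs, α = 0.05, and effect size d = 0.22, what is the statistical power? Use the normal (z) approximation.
Power ≈ 0.73

Power calculation (paired t-test, normal approximation):
z_β = d · √n - z_α
z_β = 0.22 · √106 - 1.645
z_β = 0.22 · 10.296 - 1.645
z_β = 0.620

Power = Φ(z_β) = Φ(0.620) ≈ 0.732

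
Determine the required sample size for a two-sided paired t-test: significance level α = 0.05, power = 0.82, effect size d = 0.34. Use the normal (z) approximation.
n = 72 pairs

Sample size formula (paired t-test, normal approximation):
n = ((z_{α/2} + z_β) / d)²

z_{α/2} = 1.960 (for α = 0.05, two-sided)
z_β = 0.915 (for power = 0.82)
d = 0.34

n = ((1.960 + 0.915) / 0.34)²
n = (8.456)²
n ≈ 71.50
Round up to the next whole number: n = 72 pairs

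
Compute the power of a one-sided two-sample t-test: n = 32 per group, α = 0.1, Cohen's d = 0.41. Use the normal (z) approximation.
Power ≈ 0.64

Power calculation (two-sample t-test, normal approximation):
z_β = d · √(n/2) - z_α
z_β = 0.41 · √(32/2) - 1.282
z_β = 0.41 · 4.000 - 1.282
z_β = 0.358

Power = Φ(z_β) = Φ(0.358) ≈ 0.640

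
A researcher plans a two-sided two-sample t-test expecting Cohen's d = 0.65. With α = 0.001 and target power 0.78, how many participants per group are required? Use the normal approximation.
n = 79 per group

Sample size formula (two-sample t-test, normal approximation):
n = 2 · ((z_{α/2} + z_β) / d)²

z_{α/2} = 3.291 (for α = 0.001, two-sided)
z_β = 0.772 (for power = 0.78)
d = 0.65

n = 2 · ((3.291 + 0.772) / 0.65)²
n = 2 · (6.251)²
n ≈ 78.15
Round up to the next whole number: n = 79 per group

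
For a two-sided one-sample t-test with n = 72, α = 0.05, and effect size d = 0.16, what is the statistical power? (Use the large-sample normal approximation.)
Power ≈ 0.27

Power calculation (one-sample t-test, normal approximation):
z_β = d · √n - z_{α/2}
z_β = 0.16 · √72 - 1.960
z_β = 0.16 · 8.485 - 1.960
z_β = -0.602

Power = Φ(z_β) = Φ(-0.602) ≈ 0.273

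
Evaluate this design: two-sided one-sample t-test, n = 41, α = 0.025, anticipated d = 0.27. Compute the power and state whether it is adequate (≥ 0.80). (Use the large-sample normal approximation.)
Power ≈ 0.30; the study is underpowered (power < 0.80)

Power calculation (one-sample t-test, normal approximation):
z_β = d · √n - z_{α/2}
z_β = 0.27 · √41 - 2.241
z_β = 0.27 · 6.403 - 2.241
z_β = -0.513

Power = Φ(z_β) = Φ(-0.513) ≈ 0.304

Effect size d = 0.27 is small by Cohen's convention (0.2/0.5/0.8).

Threshold: power ≥ 0.80 is conventionally adequate.
Power ≈ 0.30 → the study is underpowered (power < 0.80).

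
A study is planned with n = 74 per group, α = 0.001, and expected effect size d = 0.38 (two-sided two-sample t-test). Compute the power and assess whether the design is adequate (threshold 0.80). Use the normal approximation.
Power ≈ 0.16; the study is underpowered (power < 0.80)

Power calculation (two-sample t-test, normal approximation):
z_β = d · √(n/2) - z_{α/2}
z_β = 0.38 · √(74/2) - 3.291
z_β = 0.38 · 6.083 - 3.291
z_β = -0.979

Power = Φ(z_β) = Φ(-0.979) ≈ 0.164

Effect size d = 0.38 is small by Cohen's convention (0.2/0.5/0.8).

Threshold: power ≥ 0.80 is conventionally adequate.
Power ≈ 0.16 → the study is underpowered (power < 0.80).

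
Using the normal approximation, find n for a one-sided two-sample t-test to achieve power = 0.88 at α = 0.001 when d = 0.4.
n = 228 per group

Sample size formula (two-sample t-test, normal approximation):
n = 2 · ((z_α + z_β) / d)²

z_α = 3.090 (for α = 0.001, one-sided)
z_β = 1.175 (for power = 0.88)
d = 0.4

n = 2 · ((3.090 + 1.175) / 0.4)²
n = 2 · (10.663)²
n ≈ 227.40
Round up to the next whole number: n = 228 per group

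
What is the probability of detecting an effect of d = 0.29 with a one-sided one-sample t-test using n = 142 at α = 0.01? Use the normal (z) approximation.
Power ≈ 0.87

Power calculation (one-sample t-test, normal approximation):
z_β = d · √n - z_α
z_β = 0.29 · √142 - 2.326
z_β = 0.29 · 11.916 - 2.326
z_β = 1.129

Power = Φ(z_β) = Φ(1.129) ≈ 0.871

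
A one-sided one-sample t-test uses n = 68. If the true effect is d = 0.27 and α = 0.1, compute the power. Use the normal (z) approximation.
Power ≈ 0.83

Power calculation (one-sample t-test, normal approximation):
z_β = d · √n - z_α
z_β = 0.27 · √68 - 1.282
z_β = 0.27 · 8.246 - 1.282
z_β = 0.945

Power = Φ(z_β) = Φ(0.945) ≈ 0.828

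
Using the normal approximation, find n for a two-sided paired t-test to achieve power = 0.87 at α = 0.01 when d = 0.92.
n = 17 pairs

Sample size formula (paired t-test, normal approximation):
n = ((z_{α/2} + z_β) / d)²

z_{α/2} = 2.576 (for α = 0.01, two-sided)
z_β = 1.126 (for power = 0.87)
d = 0.92

n = ((2.576 + 1.126) / 0.92)²
n = (4.024)²
n ≈ 16.19
Round up to the next whole number: n = 17 pairs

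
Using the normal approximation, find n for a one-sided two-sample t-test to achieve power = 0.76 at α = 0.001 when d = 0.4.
n = 181 per group

Sample size formula (two-sample t-test, normal approximation):
n = 2 · ((z_α + z_β) / d)²

z_α = 3.090 (for α = 0.001, one-sided)
z_β = 0.706 (for power = 0.76)
d = 0.4

n = 2 · ((3.090 + 0.706) / 0.4)²
n = 2 · (9.490)²
n ≈ 180.12
Round up to the next whole number: n = 181 per group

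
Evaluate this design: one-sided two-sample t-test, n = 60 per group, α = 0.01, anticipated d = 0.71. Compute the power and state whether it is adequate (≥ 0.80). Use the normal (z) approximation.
Power ≈ 0.94; the study is adequately powered (power ≥ 0.80)

Power calculation (two-sample t-test, normal approximation):
z_β = d · √(n/2) - z_α
z_β = 0.71 · √(60/2) - 2.326
z_β = 0.71 · 5.477 - 2.326
z_β = 1.562

Power = Φ(z_β) = Φ(1.562) ≈ 0.941

Effect size d = 0.71 is medium by Cohen's convention (0.2/0.5/0.8).

Threshold: power ≥ 0.80 is conventionally adequate.
Power ≈ 0.94 → the study is adequately powered (power ≥ 0.80).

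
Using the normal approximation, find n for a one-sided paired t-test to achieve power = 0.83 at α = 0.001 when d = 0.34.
n = 142 pairs

Sample size formula (paired t-test, normal approximation):
n = ((z_α + z_β) / d)²

z_α = 3.090 (for α = 0.001, one-sided)
z_β = 0.954 (for power = 0.83)
d = 0.34

n = ((3.090 + 0.954) / 0.34)²
n = (11.894)²
n ≈ 141.47
Round up to the next whole number: n = 142 pairs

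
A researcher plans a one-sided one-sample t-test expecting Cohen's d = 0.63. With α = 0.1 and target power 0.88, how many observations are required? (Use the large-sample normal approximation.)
n = 16

Sample size formula (one-sample t-test, normal approximation):
n = ((z_α + z_β) / d)²

z_α = 1.282 (for α = 0.1, one-sided)
z_β = 1.175 (for power = 0.88)
d = 0.63

n = ((1.282 + 1.175) / 0.63)²
n = (3.900)²
n ≈ 15.21
Round up to the next whole number: n = 16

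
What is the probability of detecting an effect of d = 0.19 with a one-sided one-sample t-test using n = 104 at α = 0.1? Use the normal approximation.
Power ≈ 0.74

Power calculation (one-sample t-test, normal approximation):
z_β = d · √n - z_α
z_β = 0.19 · √104 - 1.282
z_β = 0.19 · 10.198 - 1.282
z_β = 0.656

Power = Φ(z_β) = Φ(0.656) ≈ 0.744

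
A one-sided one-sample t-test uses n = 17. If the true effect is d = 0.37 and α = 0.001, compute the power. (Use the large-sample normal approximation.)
Power ≈ 0.06

Power calculation (one-sample t-test, normal approximation):
z_β = d · √n - z_α
z_β = 0.37 · √17 - 3.090
z_β = 0.37 · 4.123 - 3.090
z_β = -1.565

Power = Φ(z_β) = Φ(-1.565) ≈ 0.059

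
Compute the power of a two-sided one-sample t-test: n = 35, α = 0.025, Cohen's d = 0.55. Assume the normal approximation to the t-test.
Power ≈ 0.84

Power calculation (one-sample t-test, normal approximation):
z_β = d · √n - z_{α/2}
z_β = 0.55 · √35 - 2.241
z_β = 0.55 · 5.916 - 2.241
z_β = 1.012

Power = Φ(z_β) = Φ(1.012) ≈ 0.844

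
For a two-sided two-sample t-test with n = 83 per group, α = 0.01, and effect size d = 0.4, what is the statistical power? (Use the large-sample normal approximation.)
Power ≈ 0.50

Power calculation (two-sample t-test, normal approximation):
z_β = d · √(n/2) - z_{α/2}
z_β = 0.4 · √(83/2) - 2.576
z_β = 0.4 · 6.442 - 2.576
z_β = 0.001

Power = Φ(z_β) = Φ(0.001) ≈ 0.500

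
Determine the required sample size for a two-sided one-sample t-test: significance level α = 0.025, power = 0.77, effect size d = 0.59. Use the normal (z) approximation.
n = 26

Sample size formula (one-sample t-test, normal approximation):
n = ((z_{α/2} + z_β) / d)²

z_{α/2} = 2.241 (for α = 0.025, two-sided)
z_β = 0.739 (for power = 0.77)
d = 0.59

n = ((2.241 + 0.739) / 0.59)²
n = (5.051)²
n ≈ 25.51
Round up to the next whole number: n = 26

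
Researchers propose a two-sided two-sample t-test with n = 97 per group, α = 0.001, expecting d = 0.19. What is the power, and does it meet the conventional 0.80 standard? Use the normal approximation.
Power ≈ 0.02; the study is underpowered (power < 0.80)

Power calculation (two-sample t-test, normal approximation):
z_β = d · √(n/2) - z_{α/2}
z_β = 0.19 · √(97/2) - 3.291
z_β = 0.19 · 6.964 - 3.291
z_β = -1.967

Power = Φ(z_β) = Φ(-1.967) ≈ 0.025

Effect size d = 0.19 is very small by Cohen's convention (0.2/0.5/0.8).

Threshold: power ≥ 0.80 is conventionally adequate.
Power ≈ 0.02 → the study is underpowered (power < 0.80).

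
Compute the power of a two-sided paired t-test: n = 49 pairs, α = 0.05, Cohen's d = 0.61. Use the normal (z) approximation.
Power ≈ 0.99

Power calculation (paired t-test, normal approximation):
z_β = d · √n - z_{α/2}
z_β = 0.61 · √49 - 1.960
z_β = 0.61 · 7.000 - 1.960
z_β = 2.310

Power = Φ(z_β) = Φ(2.310) ≈ 0.990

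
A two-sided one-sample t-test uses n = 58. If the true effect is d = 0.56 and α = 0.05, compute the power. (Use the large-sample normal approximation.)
Power ≈ 0.99

Power calculation (one-sample t-test, normal approximation):
z_β = d · √n - z_{α/2}
z_β = 0.56 · √58 - 1.960
z_β = 0.56 · 7.616 - 1.960
z_β = 2.305

Power = Φ(z_β) = Φ(2.305) ≈ 0.989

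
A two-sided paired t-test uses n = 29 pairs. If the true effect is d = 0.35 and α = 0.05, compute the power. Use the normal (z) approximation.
Power ≈ 0.47

Power calculation (paired t-test, normal approximation):
z_β = d · √n - z_{α/2}
z_β = 0.35 · √29 - 1.960
z_β = 0.35 · 5.385 - 1.960
z_β = -0.075

Power = Φ(z_β) = Φ(-0.075) ≈ 0.470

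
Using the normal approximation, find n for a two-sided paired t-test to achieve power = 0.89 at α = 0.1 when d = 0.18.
n = 255 pairs

Sample size formula (paired t-test, normal approximation):
n = ((z_{α/2} + z_β) / d)²

z_{α/2} = 1.645 (for α = 0.1, two-sided)
z_β = 1.227 (for power = 0.89)
d = 0.18

n = ((1.645 + 1.227) / 0.18)²
n = (15.956)²
n ≈ 254.59
Round up to the next whole number: n = 255 pairs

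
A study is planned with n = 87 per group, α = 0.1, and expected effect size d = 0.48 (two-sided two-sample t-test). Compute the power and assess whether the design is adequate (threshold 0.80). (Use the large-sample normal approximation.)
Power ≈ 0.94; the study is adequately powered (power ≥ 0.80)

Power calculation (two-sample t-test, normal approximation):
z_β = d · √(n/2) - z_{α/2}
z_β = 0.48 · √(87/2) - 1.645
z_β = 0.48 · 6.595 - 1.645
z_β = 1.521

Power = Φ(z_β) = Φ(1.521) ≈ 0.936

Effect size d = 0.48 is small by Cohen's convention (0.2/0.5/0.8).

Threshold: power ≥ 0.80 is conventionally adequate.
Power ≈ 0.94 → the study is adequately powered (power ≥ 0.80).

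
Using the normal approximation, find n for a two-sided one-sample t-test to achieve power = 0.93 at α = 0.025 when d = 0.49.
n = 58

Sample size formula (one-sample t-test, normal approximation):
n = ((z_{α/2} + z_β) / d)²

z_{α/2} = 2.241 (for α = 0.025, two-sided)
z_β = 1.476 (for power = 0.93)
d = 0.49

n = ((2.241 + 1.476) / 0.49)²
n = (7.586)²
n ≈ 57.55
Round up to the next whole number: n = 58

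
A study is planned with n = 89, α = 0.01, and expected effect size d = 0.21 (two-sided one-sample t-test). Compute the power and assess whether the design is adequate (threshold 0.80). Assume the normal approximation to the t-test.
Power ≈ 0.28; the study is underpowered (power < 0.80)

Power calculation (one-sample t-test, normal approximation):
z_β = d · √n - z_{α/2}
z_β = 0.21 · √89 - 2.576
z_β = 0.21 · 9.434 - 2.576
z_β = -0.595

Power = Φ(z_β) = Φ(-0.595) ≈ 0.276

Effect size d = 0.21 is small by Cohen's convention (0.2/0.5/0.8).

Threshold: power ≥ 0.80 is conventionally adequate.
Power ≈ 0.28 → the study is underpowered (power < 0.80).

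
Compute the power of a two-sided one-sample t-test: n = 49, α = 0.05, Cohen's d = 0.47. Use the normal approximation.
Power ≈ 0.91

Power calculation (one-sample t-test, normal approximation):
z_β = d · √n - z_{α/2}
z_β = 0.47 · √49 - 1.960
z_β = 0.47 · 7.000 - 1.960
z_β = 1.330

Power = Φ(z_β) = Φ(1.330) ≈ 0.908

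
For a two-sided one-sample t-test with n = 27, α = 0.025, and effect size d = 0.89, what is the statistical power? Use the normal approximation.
Power ≈ 0.99

Power calculation (one-sample t-test, normal approximation):
z_β = d · √n - z_{α/2}
z_β = 0.89 · √27 - 2.241
z_β = 0.89 · 5.196 - 2.241
z_β = 2.383

Power = Φ(z_β) = Φ(2.383) ≈ 0.991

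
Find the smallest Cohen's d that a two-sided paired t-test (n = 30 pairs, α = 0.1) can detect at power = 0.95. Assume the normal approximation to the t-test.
d ≈ 0.60

Minimum detectable effect (paired t-test, normal approximation):
d = (z_{α/2} + z_β) / √n
d = (1.645 + 1.645) / √30
d = 3.290 / 5.477
d ≈ 0.60

By Cohen's convention (0.2 small / 0.5 medium / 0.8 large): medium effect.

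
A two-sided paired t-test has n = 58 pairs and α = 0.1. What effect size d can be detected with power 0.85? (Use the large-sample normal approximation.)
d ≈ 0.35

Minimum detectable effect (paired t-test, normal approximation):
d = (z_{α/2} + z_β) / √n
d = (1.645 + 1.036) / √58
d = 2.681 / 7.616
d ≈ 0.35

By Cohen's convention (0.2 small / 0.5 medium / 0.8 large): small effect.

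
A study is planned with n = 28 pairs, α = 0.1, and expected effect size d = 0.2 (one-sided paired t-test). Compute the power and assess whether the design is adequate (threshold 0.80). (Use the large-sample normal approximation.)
Power ≈ 0.41; the study is underpowered (power < 0.80)

Power calculation (paired t-test, normal approximation):
z_β = d · √n - z_α
z_β = 0.2 · √28 - 1.282
z_β = 0.2 · 5.292 - 1.282
z_β = -0.223

Power = Φ(z_β) = Φ(-0.223) ≈ 0.412

Effect size d = 0.2 is small by Cohen's convention (0.2/0.5/0.8).

Threshold: power ≥ 0.80 is conventionally adequate.
Power ≈ 0.41 → the study is underpowered (power < 0.80).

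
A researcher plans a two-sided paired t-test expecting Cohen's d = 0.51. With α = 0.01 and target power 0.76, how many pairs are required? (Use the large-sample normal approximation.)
n = 42 pairs

Sample size formula (paired t-test, normal approximation):
n = ((z_{α/2} + z_β) / d)²

z_{α/2} = 2.576 (for α = 0.01, two-sided)
z_β = 0.706 (for power = 0.76)
d = 0.51

n = ((2.576 + 0.706) / 0.51)²
n = (6.435)²
n ≈ 41.41
Round up to the next whole number: n = 42 pairs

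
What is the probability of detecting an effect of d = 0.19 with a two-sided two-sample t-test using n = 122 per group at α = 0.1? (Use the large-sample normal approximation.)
Power ≈ 0.44

Power calculation (two-sample t-test, normal approximation):
z_β = d · √(n/2) - z_{α/2}
z_β = 0.19 · √(122/2) - 1.645
z_β = 0.19 · 7.810 - 1.645
z_β = -0.161

Power = Φ(z_β) = Φ(-0.161) ≈ 0.436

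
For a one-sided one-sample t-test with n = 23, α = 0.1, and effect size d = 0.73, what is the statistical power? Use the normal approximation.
Power ≈ 0.99

Power calculation (one-sample t-test, normal approximation):
z_β = d · √n - z_α
z_β = 0.73 · √23 - 1.282
z_β = 0.73 · 4.796 - 1.282
z_β = 2.219

Power = Φ(z_β) = Φ(2.219) ≈ 0.987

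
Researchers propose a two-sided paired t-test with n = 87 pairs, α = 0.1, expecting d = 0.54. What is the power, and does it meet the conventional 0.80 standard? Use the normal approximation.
Power ≈ 1.00; the study is adequately powered (power ≥ 0.80)

Power calculation (paired t-test, normal approximation):
z_β = d · √n - z_{α/2}
z_β = 0.54 · √87 - 1.645
z_β = 0.54 · 9.327 - 1.645
z_β = 3.392

Power = Φ(z_β) = Φ(3.392) ≈ 1.000

Effect size d = 0.54 is medium by Cohen's convention (0.2/0.5/0.8).

Threshold: power ≥ 0.80 is conventionally adequate.
Power ≈ 1.00 → the study is adequately powered (power ≥ 0.80).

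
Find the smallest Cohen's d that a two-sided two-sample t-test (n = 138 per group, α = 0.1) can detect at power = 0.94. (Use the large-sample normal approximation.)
d ≈ 0.39

Minimum detectable effect (two-sample t-test, normal approximation):
d = (z_{α/2} + z_β) / √(n/2)
d = (1.645 + 1.555) / √(138/2)
d = 3.200 / 8.307
d ≈ 0.39

By Cohen's convention (0.2 small / 0.5 medium / 0.8 large): small effect.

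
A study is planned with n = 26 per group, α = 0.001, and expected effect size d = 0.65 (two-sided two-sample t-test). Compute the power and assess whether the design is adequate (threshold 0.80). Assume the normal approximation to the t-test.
Power ≈ 0.17; the study is underpowered (power < 0.80)

Power calculation (two-sample t-test, normal approximation):
z_β = d · √(n/2) - z_{α/2}
z_β = 0.65 · √(26/2) - 3.291
z_β = 0.65 · 3.606 - 3.291
z_β = -0.947

Power = Φ(z_β) = Φ(-0.947) ≈ 0.172

Effect size d = 0.65 is medium by Cohen's convention (0.2/0.5/0.8).

Threshold: power ≥ 0.80 is conventionally adequate.
Power ≈ 0.17 → the study is underpowered (power < 0.80).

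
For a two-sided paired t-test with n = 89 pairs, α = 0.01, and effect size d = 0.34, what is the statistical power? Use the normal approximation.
Power ≈ 0.74

Power calculation (paired t-test, normal approximation):
z_β = d · √n - z_{α/2}
z_β = 0.34 · √89 - 2.576
z_β = 0.34 · 9.434 - 2.576
z_β = 0.632

Power = Φ(z_β) = Φ(0.632) ≈ 0.736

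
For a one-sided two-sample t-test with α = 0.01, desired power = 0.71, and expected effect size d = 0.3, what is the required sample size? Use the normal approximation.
n = 185 per group

Sample size formula (two-sample t-test, normal approximation):
n = 2 · ((z_α + z_β) / d)²

z_α = 2.326 (for α = 0.01, one-sided)
z_β = 0.553 (for power = 0.71)
d = 0.3

n = 2 · ((2.326 + 0.553) / 0.3)²
n = 2 · (9.597)²
n ≈ 184.20
Round up to the next whole number: n = 185 per group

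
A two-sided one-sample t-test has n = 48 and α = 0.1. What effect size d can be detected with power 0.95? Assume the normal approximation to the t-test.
d ≈ 0.47

Minimum detectable effect (one-sample t-test, normal approximation):
d = (z_{α/2} + z_β) / √n
d = (1.645 + 1.645) / √48
d = 3.290 / 6.928
d ≈ 0.47

By Cohen's convention (0.2 small / 0.5 medium / 0.8 large): small effect.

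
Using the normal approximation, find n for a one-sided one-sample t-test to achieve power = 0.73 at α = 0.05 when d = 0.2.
n = 128

Sample size formula (one-sample t-test, normal approximation):
n = ((z_α + z_β) / d)²

z_α = 1.645 (for α = 0.05, one-sided)
z_β = 0.613 (for power = 0.73)
d = 0.2

n = ((1.645 + 0.613) / 0.2)²
n = (11.290)²
n ≈ 127.46
Round up to the next whole number: n = 128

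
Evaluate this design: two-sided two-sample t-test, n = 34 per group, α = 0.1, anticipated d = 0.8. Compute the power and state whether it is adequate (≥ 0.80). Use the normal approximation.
Power ≈ 0.95; the study is adequately powered (power ≥ 0.80)

Power calculation (two-sample t-test, normal approximation):
z_β = d · √(n/2) - z_{α/2}
z_β = 0.8 · √(34/2) - 1.645
z_β = 0.8 · 4.123 - 1.645
z_β = 1.654

Power = Φ(z_β) = Φ(1.654) ≈ 0.951

Effect size d = 0.8 is large by Cohen's convention (0.2/0.5/0.8).

Threshold: power ≥ 0.80 is conventionally adequate.
Power ≈ 0.95 → the study is adequately powered (power ≥ 0.80).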